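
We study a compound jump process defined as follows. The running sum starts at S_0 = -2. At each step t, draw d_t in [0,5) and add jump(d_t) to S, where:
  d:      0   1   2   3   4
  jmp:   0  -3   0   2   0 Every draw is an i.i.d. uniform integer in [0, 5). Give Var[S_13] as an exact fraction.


832/25

Outcome values over d=0..4: [0, -3, 0, 2, 0]
Σy = -1, Σy² = 13, M = 5
μ = -1/5 = -1/5,  σ² = 13/5 − (-1/5)² = 64/25
Independent increments: Var[S_13] = 13·σ² = 13·(64/25) = 832/25


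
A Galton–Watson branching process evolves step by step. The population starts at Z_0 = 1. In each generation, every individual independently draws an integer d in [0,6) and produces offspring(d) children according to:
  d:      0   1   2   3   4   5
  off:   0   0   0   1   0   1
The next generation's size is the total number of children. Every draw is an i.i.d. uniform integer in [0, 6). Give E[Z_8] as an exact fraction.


Outcome values over d=0..5: [0, 0, 0, 1, 0, 1]
Σy = 2, Σy² = 2, M = 6
μ = 2/6 = 1/3,  σ² = 2/6 − (1/3)² = 2/9
E[Z_0] = 1
E[Z_1] = 1/3·E[Z_0] = 1/3
E[Z_2] = 1/3·E[Z_1] = 1/9
E[Z_3] = 1/3·E[Z_2] = 1/27
E[Z_4] = 1/3·E[Z_3] = 1/81
E[Z_5] = 1/3·E[Z_4] = 1/243
E[Z_6] = 1/3·E[Z_5] = 1/729
E[Z_7] = 1/3·E[Z_6] = 1/2187
E[Z_8] = 1/3·E[Z_7] = 1/6561

1/6561


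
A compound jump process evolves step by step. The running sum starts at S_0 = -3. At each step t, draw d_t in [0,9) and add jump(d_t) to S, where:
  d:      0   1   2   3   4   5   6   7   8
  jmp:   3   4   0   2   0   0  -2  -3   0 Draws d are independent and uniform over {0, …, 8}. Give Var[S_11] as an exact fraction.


Outcome values over d=0..8: [3, 4, 0, 2, 0, 0, -2, -3, 0]
Σy = 4, Σy² = 42, M = 9
μ = 4/9 = 4/9,  σ² = 42/9 − (4/9)² = 362/81
Independent increments: Var[S_11] = 11·σ² = 11·(362/81) = 3982/81

3982/81


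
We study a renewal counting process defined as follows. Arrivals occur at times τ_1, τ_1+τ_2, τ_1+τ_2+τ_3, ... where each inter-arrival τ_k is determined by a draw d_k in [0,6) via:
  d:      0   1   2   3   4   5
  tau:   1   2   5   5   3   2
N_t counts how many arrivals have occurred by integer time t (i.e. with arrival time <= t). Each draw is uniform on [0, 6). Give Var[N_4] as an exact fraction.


Inter-arrival values over d=0..5: [1, 2, 5, 5, 3, 2]
Each d has probability 1/6, so the pmf of τ is: f(1) = 1/6, f(2) = 1/3, f(3) = 1/6, f(5) = 1/3
Let p_n(j) = P(N_n = j), with p_0 = [1]. Condition on τ_1: p_n(0) = P(τ > n), and for j >= 1, p_n(j) = Σ_{k<=n} f(k)·p_{n−k}(j−1)
p_1 = [5/6, 1/6]  (j = 0..1)
p_2 = [1/2, 17/36, 1/36]  (j = 0..2)
p_3 = [1/3, 19/36, 29/216, 1/216]  (j = 0..3)
p_4 = [1/3, 13/36, 59/216, 41/1296, 1/1296]  (j = 0..4)
E[N_4] = Σ j·p_4(j) = 1303/1296;  E[N_4²] = Σ j²·p_4(j) = 2269/1296
Var[N_4] = 2269/1296 − (1303/1296)² = 1242815/1679616

1242815/1679616


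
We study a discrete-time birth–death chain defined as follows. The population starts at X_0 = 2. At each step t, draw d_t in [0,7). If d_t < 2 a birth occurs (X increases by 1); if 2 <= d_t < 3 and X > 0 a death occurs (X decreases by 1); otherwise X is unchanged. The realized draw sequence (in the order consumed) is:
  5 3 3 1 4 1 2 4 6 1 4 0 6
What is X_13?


5

t=0: X=2, d=5 → hold, X_1=2
t=1: X=2, d=3 → hold, X_2=2
t=2: X=2, d=3 → hold, X_3=2
t=3: X=2, d=1 → birth, X_4=3
t=4: X=3, d=4 → hold, X_5=3
t=5: X=3, d=1 → birth, X_6=4
t=6: X=4, d=2 → death, X_7=3
t=7: X=3, d=4 → hold, X_8=3
t=8: X=3, d=6 → hold, X_9=3
t=9: X=3, d=1 → birth, X_10=4
t=10: X=4, d=4 → hold, X_11=4
t=11: X=4, d=0 → birth, X_12=5
t=12: X=5, d=6 → hold, X_13=5


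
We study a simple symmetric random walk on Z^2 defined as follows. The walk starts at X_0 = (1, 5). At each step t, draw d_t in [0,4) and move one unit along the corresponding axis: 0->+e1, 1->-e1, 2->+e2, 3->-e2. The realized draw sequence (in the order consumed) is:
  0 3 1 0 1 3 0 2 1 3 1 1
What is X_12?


t=0: X=(1, 5), d=0 → +e1, X_1=(2, 5)
t=1: X=(2, 5), d=3 → -e2, X_2=(2, 4)
t=2: X=(2, 4), d=1 → -e1, X_3=(1, 4)
t=3: X=(1, 4), d=0 → +e1, X_4=(2, 4)
t=4: X=(2, 4), d=1 → -e1, X_5=(1, 4)
t=5: X=(1, 4), d=3 → -e2, X_6=(1, 3)
t=6: X=(1, 3), d=0 → +e1, X_7=(2, 3)
t=7: X=(2, 3), d=2 → +e2, X_8=(2, 4)
t=8: X=(2, 4), d=1 → -e1, X_9=(1, 4)
t=9: X=(1, 4), d=3 → -e2, X_10=(1, 3)
t=10: X=(1, 3), d=1 → -e1, X_11=(0, 3)
t=11: X=(0, 3), d=1 → -e1, X_12=(-1, 3)

(-1, 3)


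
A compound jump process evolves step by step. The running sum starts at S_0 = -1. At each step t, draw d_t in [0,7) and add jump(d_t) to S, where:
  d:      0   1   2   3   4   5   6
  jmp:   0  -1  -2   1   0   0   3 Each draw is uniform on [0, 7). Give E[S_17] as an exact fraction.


Outcome values over d=0..6: [0, -1, -2, 1, 0, 0, 3]
Σy = 1, Σy² = 15, M = 7
μ = 1/7 = 1/7,  σ² = 15/7 − (1/7)² = 104/49
E[S_17] = -1 + 17·(1/7) = 10/7

10/7


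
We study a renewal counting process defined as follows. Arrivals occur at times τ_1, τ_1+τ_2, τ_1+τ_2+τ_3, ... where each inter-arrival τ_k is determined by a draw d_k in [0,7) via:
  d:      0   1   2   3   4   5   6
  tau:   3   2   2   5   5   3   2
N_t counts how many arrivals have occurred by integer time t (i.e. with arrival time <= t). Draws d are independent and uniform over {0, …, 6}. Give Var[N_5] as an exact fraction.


12/49

Inter-arrival values over d=0..6: [3, 2, 2, 5, 5, 3, 2]
Each d has probability 1/7, so the pmf of τ is: f(2) = 3/7, f(3) = 2/7, f(5) = 2/7
Let p_n(j) = P(N_n = j), with p_0 = [1]. Condition on τ_1: p_n(0) = P(τ > n), and for j >= 1, p_n(j) = Σ_{k<=n} f(k)·p_{n−k}(j−1)
p_1 = [1]  (j = 0)
p_2 = [4/7, 3/7]  (j = 0..1)
p_3 = [2/7, 5/7]  (j = 0..1)
p_4 = [2/7, 26/49, 9/49]  (j = 0..2)
p_5 = [0, 4/7, 3/7]  (j = 0..2)
E[N_5] = Σ j·p_5(j) = 10/7;  E[N_5²] = Σ j²·p_5(j) = 16/7
Var[N_5] = 16/7 − (10/7)² = 12/49


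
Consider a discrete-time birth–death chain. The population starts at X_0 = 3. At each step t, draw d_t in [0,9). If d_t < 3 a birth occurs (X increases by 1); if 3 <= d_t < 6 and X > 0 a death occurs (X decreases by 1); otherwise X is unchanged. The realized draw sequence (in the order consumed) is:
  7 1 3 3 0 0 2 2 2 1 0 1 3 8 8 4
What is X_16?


8

t=0: X=3, d=7 → hold, X_1=3
t=1: X=3, d=1 → birth, X_2=4
t=2: X=4, d=3 → death, X_3=3
t=3: X=3, d=3 → death, X_4=2
t=4: X=2, d=0 → birth, X_5=3
t=5: X=3, d=0 → birth, X_6=4
t=6: X=4, d=2 → birth, X_7=5
t=7: X=5, d=2 → birth, X_8=6
t=8: X=6, d=2 → birth, X_9=7
t=9: X=7, d=1 → birth, X_10=8
t=10: X=8, d=0 → birth, X_11=9
t=11: X=9, d=1 → birth, X_12=10
t=12: X=10, d=3 → death, X_13=9
t=13: X=9, d=8 → hold, X_14=9
t=14: X=9, d=8 → hold, X_15=9
t=15: X=9, d=4 → death, X_16=8


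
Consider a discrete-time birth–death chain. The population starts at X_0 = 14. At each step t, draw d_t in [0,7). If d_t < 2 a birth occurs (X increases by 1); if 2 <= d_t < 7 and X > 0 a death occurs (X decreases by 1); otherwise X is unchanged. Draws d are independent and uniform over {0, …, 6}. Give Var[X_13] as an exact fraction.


X can drop by at most 1 per step and X_0 = 14 > T = 13, so X_t >= 14 − t >= 1 > 0 for every t <= 13: the floor at 0 (the 'and X > 0' condition) never binds. Hence X_13 = X_0 + Σ_{t<13} Y_t with i.i.d. increments Y_t = y(d_t) ∈ {+1, −1, 0}.
Outcome values over d=0..6: [1, 1, -1, -1, -1, -1, -1]
Σy = -3, Σy² = 7, M = 7
μ = -3/7 = -3/7,  σ² = 7/7 − (-3/7)² = 40/49
Independent increments: Var[X_13] = 13·σ² = 13·(40/49) = 520/49

520/49


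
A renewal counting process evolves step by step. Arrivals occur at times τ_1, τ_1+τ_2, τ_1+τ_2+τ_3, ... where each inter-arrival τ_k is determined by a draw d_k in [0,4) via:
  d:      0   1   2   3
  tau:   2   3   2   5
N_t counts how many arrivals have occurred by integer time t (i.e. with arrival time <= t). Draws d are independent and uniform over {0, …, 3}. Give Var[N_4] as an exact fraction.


Inter-arrival values over d=0..3: [2, 3, 2, 5]
Each d has probability 1/4, so the pmf of τ is: f(2) = 1/2, f(3) = 1/4, f(5) = 1/4
Let p_n(j) = P(N_n = j), with p_0 = [1]. Condition on τ_1: p_n(0) = P(τ > n), and for j >= 1, p_n(j) = Σ_{k<=n} f(k)·p_{n−k}(j−1)
p_1 = [1]  (j = 0)
p_2 = [1/2, 1/2]  (j = 0..1)
p_3 = [1/4, 3/4]  (j = 0..1)
p_4 = [1/4, 1/2, 1/4]  (j = 0..2)
E[N_4] = Σ j·p_4(j) = 1;  E[N_4²] = Σ j²·p_4(j) = 3/2
Var[N_4] = 3/2 − (1)² = 1/2

1/2


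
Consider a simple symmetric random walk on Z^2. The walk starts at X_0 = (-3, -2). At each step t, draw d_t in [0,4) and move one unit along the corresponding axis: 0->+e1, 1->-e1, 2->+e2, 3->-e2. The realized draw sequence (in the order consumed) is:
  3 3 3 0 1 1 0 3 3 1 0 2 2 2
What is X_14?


t=0: X=(-3, -2), d=3 → -e2, X_1=(-3, -3)
t=1: X=(-3, -3), d=3 → -e2, X_2=(-3, -4)
t=2: X=(-3, -4), d=3 → -e2, X_3=(-3, -5)
t=3: X=(-3, -5), d=0 → +e1, X_4=(-2, -5)
t=4: X=(-2, -5), d=1 → -e1, X_5=(-3, -5)
t=5: X=(-3, -5), d=1 → -e1, X_6=(-4, -5)
t=6: X=(-4, -5), d=0 → +e1, X_7=(-3, -5)
t=7: X=(-3, -5), d=3 → -e2, X_8=(-3, -6)
t=8: X=(-3, -6), d=3 → -e2, X_9=(-3, -7)
t=9: X=(-3, -7), d=1 → -e1, X_10=(-4, -7)
t=10: X=(-4, -7), d=0 → +e1, X_11=(-3, -7)
t=11: X=(-3, -7), d=2 → +e2, X_12=(-3, -6)
t=12: X=(-3, -6), d=2 → +e2, X_13=(-3, -5)
t=13: X=(-3, -5), d=2 → +e2, X_14=(-3, -4)

(-3, -4)


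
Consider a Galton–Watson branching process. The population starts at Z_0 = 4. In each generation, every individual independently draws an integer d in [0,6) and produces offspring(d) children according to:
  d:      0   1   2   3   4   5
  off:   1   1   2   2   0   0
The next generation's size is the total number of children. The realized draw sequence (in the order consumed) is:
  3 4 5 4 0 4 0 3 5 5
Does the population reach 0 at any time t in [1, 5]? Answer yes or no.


yes

gen 0: Z_0=4, draws=[3, 4, 5, 4], offspring=[2, 0, 0, 0], Z_1=2
gen 1: Z_1=2, draws=[0, 4], offspring=[1, 0], Z_2=1
gen 2: Z_2=1, draws=[0], offspring=[1], Z_3=1
gen 3: Z_3=1, draws=[3], offspring=[2], Z_4=2
gen 4: Z_4=2, draws=[5, 5], offspring=[0, 0], Z_5=0


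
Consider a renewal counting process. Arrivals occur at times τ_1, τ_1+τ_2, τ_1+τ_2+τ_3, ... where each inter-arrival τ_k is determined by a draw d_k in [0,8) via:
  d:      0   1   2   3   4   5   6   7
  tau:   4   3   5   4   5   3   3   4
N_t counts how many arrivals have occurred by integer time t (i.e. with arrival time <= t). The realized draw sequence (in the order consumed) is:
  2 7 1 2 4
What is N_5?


draw d_1=2: τ_1=5, arrival time A_1=5
draw d_2=7: τ_2=4, arrival time A_2=9
draw d_3=1: τ_3=3, arrival time A_3=12
draw d_4=2: τ_4=5, arrival time A_4=17
draw d_5=4: τ_5=5, arrival time A_5=22
N_t over t=0..5: 0:0 1:0 2:0 3:0 4:0 5:1

1


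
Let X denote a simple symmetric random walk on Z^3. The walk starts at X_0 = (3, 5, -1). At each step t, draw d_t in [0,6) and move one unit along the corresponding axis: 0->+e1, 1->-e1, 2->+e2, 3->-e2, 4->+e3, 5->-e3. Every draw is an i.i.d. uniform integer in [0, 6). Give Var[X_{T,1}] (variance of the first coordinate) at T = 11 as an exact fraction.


11/3

Outcome values over d=0..5: [1, -1, 0, 0, 0, 0]
Σy = 0, Σy² = 2, M = 6
μ = 0/6 = 0,  σ² = 2/6 − (0)² = 1/3
Independent increments: Var[X_11] = 11·σ² = 11·(1/3) = 11/3


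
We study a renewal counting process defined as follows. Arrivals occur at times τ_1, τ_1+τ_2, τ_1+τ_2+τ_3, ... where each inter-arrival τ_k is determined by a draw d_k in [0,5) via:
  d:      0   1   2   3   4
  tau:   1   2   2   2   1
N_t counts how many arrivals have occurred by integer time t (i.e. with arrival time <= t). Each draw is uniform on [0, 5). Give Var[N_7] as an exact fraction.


3204407616/6103515625

Inter-arrival values over d=0..4: [1, 2, 2, 2, 1]
Each d has probability 1/5, so the pmf of τ is: f(1) = 2/5, f(2) = 3/5
Let p_n(j) = P(N_n = j), with p_0 = [1]. Condition on τ_1: p_n(0) = P(τ > n), and for j >= 1, p_n(j) = Σ_{k<=n} f(k)·p_{n−k}(j−1)
p_1 = [3/5, 2/5]  (j = 0..1)
p_2 = [0, 21/25, 4/25]  (j = 0..2)
p_3 = [0, 9/25, 72/125, 8/125]  (j = 0..3)
p_4 = [0, 0, 81/125, 204/625, 16/625]  (j = 0..4)
p_5 = [0, 0, 27/125, 378/625, 528/3125, 32/3125]  (j = 0..5)
p_6 = [0, 0, 0, 297/625, 1368/3125, 1296/15625, 64/15625]  (j = 0..6)
p_7 = [0, 0, 0, 81/625, 1728/3125, 864/3125, 3072/78125, 128/78125]  (j = 0..7)
E[N_7] = Σ j·p_7(j) = 330503/78125;  E[N_7²] = Σ j²·p_7(j) = 1439189/78125
Var[N_7] = 1439189/78125 − (330503/78125)² = 3204407616/6103515625


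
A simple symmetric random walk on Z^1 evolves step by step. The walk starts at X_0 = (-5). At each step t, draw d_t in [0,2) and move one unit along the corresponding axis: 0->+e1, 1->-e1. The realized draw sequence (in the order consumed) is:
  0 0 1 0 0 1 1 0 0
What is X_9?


(-2)

t=0: X=(-5), d=0 → +e1, X_1=(-4)
t=1: X=(-4), d=0 → +e1, X_2=(-3)
t=2: X=(-3), d=1 → -e1, X_3=(-4)
t=3: X=(-4), d=0 → +e1, X_4=(-3)
t=4: X=(-3), d=0 → +e1, X_5=(-2)
t=5: X=(-2), d=1 → -e1, X_6=(-3)
t=6: X=(-3), d=1 → -e1, X_7=(-4)
t=7: X=(-4), d=0 → +e1, X_8=(-3)
t=8: X=(-3), d=0 → +e1, X_9=(-2)


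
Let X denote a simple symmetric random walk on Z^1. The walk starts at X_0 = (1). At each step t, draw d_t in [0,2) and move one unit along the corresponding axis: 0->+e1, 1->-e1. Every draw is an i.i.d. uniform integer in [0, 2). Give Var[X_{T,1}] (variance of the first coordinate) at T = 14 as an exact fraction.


Outcome values over d=0..1: [1, -1]
Σy = 0, Σy² = 2, M = 2
μ = 0/2 = 0,  σ² = 2/2 − (0)² = 1
Independent increments: Var[X_14] = 14·σ² = 14·(1) = 14

14


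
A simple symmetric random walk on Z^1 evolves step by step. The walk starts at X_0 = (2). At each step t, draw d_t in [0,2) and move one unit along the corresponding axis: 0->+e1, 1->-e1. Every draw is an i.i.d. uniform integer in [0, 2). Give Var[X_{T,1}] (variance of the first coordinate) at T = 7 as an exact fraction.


7

Outcome values over d=0..1: [1, -1]
Σy = 0, Σy² = 2, M = 2
μ = 0/2 = 0,  σ² = 2/2 − (0)² = 1
Independent increments: Var[X_7] = 7·σ² = 7·(1) = 7


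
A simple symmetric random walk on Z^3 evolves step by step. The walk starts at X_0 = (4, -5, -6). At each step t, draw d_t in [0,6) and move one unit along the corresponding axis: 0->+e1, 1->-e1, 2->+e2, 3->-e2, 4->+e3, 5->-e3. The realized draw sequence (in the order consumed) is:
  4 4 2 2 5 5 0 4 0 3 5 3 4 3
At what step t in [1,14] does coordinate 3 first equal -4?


t=0: X=(4, -5, -6), d=4 → +e3, X_1=(4, -5, -5)
t=1: X=(4, -5, -5), d=4 → +e3, X_2=(4, -5, -4)
t=2: X=(4, -5, -4), d=2 → +e2, X_3=(4, -4, -4)
t=3: X=(4, -4, -4), d=2 → +e2, X_4=(4, -3, -4)
t=4: X=(4, -3, -4), d=5 → -e3, X_5=(4, -3, -5)
t=5: X=(4, -3, -5), d=5 → -e3, X_6=(4, -3, -6)
t=6: X=(4, -3, -6), d=0 → +e1, X_7=(5, -3, -6)
t=7: X=(5, -3, -6), d=4 → +e3, X_8=(5, -3, -5)
t=8: X=(5, -3, -5), d=0 → +e1, X_9=(6, -3, -5)
t=9: X=(6, -3, -5), d=3 → -e2, X_10=(6, -4, -5)
t=10: X=(6, -4, -5), d=5 → -e3, X_11=(6, -4, -6)
t=11: X=(6, -4, -6), d=3 → -e2, X_12=(6, -5, -6)
t=12: X=(6, -5, -6), d=4 → +e3, X_13=(6, -5, -5)
t=13: X=(6, -5, -5), d=3 → -e2, X_14=(6, -6, -5)

2


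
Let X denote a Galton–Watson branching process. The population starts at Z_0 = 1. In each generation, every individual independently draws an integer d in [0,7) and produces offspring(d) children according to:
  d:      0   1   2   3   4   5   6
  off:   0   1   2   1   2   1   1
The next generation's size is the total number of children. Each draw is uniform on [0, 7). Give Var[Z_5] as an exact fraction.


Outcome values over d=0..6: [0, 1, 2, 1, 2, 1, 1]
Σy = 8, Σy² = 12, M = 7
μ = 8/7 = 8/7,  σ² = 12/7 − (8/7)² = 20/49
V_0 = 0, E_0 = 1
V_1 = 20/49·E_0 + (8/7)²·V_0 = 20/49;  E_1 = 8/7
V_2 = 20/49·E_1 + (8/7)²·V_1 = 2400/2401;  E_2 = 64/49
V_3 = 20/49·E_2 + (8/7)²·V_2 = 216320/117649;  E_3 = 512/343
V_4 = 20/49·E_3 + (8/7)²·V_3 = 17356800/5764801;  E_4 = 4096/2401
V_5 = 20/49·E_4 + (8/7)²·V_4 = 1307525120/282475249;  E_5 = 32768/16807

1307525120/282475249


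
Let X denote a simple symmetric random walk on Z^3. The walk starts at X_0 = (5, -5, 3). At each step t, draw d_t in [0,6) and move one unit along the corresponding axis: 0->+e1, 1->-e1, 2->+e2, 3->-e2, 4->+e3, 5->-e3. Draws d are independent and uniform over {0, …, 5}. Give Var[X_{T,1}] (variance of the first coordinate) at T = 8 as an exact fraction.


8/3

Outcome values over d=0..5: [1, -1, 0, 0, 0, 0]
Σy = 0, Σy² = 2, M = 6
μ = 0/6 = 0,  σ² = 2/6 − (0)² = 1/3
Independent increments: Var[X_8] = 8·σ² = 8·(1/3) = 8/3


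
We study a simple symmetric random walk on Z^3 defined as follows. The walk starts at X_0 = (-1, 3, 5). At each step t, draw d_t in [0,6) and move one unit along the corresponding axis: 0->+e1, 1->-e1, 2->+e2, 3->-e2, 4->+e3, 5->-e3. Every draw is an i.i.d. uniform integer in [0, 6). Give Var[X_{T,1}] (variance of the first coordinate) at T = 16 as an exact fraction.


Outcome values over d=0..5: [1, -1, 0, 0, 0, 0]
Σy = 0, Σy² = 2, M = 6
μ = 0/6 = 0,  σ² = 2/6 − (0)² = 1/3
Independent increments: Var[X_16] = 16·σ² = 16·(1/3) = 16/3

16/3


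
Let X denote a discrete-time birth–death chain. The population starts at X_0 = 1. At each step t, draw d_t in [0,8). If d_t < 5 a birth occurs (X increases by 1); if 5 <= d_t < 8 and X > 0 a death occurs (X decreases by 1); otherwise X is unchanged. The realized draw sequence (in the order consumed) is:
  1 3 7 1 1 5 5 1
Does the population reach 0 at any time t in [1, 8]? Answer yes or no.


t=0: X=1, d=1 → birth, X_1=2
t=1: X=2, d=3 → birth, X_2=3
t=2: X=3, d=7 → death, X_3=2
t=3: X=2, d=1 → birth, X_4=3
t=4: X=3, d=1 → birth, X_5=4
t=5: X=4, d=5 → death, X_6=3
t=6: X=3, d=5 → death, X_7=2
t=7: X=2, d=1 → birth, X_8=3

no


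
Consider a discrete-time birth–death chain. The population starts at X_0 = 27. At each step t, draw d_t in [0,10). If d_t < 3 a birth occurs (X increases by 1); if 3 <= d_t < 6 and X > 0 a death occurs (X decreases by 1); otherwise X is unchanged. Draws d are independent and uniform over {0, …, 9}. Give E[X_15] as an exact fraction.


X can drop by at most 1 per step and X_0 = 27 > T = 15, so X_t >= 27 − t >= 12 > 0 for every t <= 15: the floor at 0 (the 'and X > 0' condition) never binds. Hence X_15 = X_0 + Σ_{t<15} Y_t with i.i.d. increments Y_t = y(d_t) ∈ {+1, −1, 0}.
Outcome values over d=0..9: [1, 1, 1, -1, -1, -1, 0, 0, 0, 0]
Σy = 0, Σy² = 6, M = 10
μ = 0/10 = 0,  σ² = 6/10 − (0)² = 3/5
E[X_15] = 27 + 15·(0) = 27

27


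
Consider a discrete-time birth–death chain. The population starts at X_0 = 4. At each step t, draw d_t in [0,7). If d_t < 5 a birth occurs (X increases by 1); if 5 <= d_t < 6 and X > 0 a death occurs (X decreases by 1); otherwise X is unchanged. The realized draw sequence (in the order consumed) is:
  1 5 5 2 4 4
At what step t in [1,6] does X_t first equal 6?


6

t=0: X=4, d=1 → birth, X_1=5
t=1: X=5, d=5 → death, X_2=4
t=2: X=4, d=5 → death, X_3=3
t=3: X=3, d=2 → birth, X_4=4
t=4: X=4, d=4 → birth, X_5=5
t=5: X=5, d=4 → birth, X_6=6


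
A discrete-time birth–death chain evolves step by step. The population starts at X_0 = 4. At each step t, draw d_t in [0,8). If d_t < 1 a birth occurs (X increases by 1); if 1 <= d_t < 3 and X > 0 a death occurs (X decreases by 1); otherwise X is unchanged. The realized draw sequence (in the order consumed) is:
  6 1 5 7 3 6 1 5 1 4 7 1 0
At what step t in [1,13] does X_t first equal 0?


t=0: X=4, d=6 → hold, X_1=4
t=1: X=4, d=1 → death, X_2=3
t=2: X=3, d=5 → hold, X_3=3
t=3: X=3, d=7 → hold, X_4=3
t=4: X=3, d=3 → hold, X_5=3
t=5: X=3, d=6 → hold, X_6=3
t=6: X=3, d=1 → death, X_7=2
t=7: X=2, d=5 → hold, X_8=2
t=8: X=2, d=1 → death, X_9=1
t=9: X=1, d=4 → hold, X_10=1
t=10: X=1, d=7 → hold, X_11=1
t=11: X=1, d=1 → death, X_12=0
t=12: X=0, d=0 → birth, X_13=1

12


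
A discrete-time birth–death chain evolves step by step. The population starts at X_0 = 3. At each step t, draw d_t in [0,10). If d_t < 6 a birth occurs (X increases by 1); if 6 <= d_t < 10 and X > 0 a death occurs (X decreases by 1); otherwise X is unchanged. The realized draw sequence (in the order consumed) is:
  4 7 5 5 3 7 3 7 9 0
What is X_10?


5

t=0: X=3, d=4 → birth, X_1=4
t=1: X=4, d=7 → death, X_2=3
t=2: X=3, d=5 → birth, X_3=4
t=3: X=4, d=5 → birth, X_4=5
t=4: X=5, d=3 → birth, X_5=6
t=5: X=6, d=7 → death, X_6=5
t=6: X=5, d=3 → birth, X_7=6
t=7: X=6, d=7 → death, X_8=5
t=8: X=5, d=9 → death, X_9=4
t=9: X=4, d=0 → birth, X_10=5


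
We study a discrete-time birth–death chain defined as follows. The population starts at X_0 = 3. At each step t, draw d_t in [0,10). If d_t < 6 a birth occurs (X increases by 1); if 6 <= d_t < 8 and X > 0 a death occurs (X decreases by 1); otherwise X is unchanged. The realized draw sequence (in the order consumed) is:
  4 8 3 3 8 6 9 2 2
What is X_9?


t=0: X=3, d=4 → birth, X_1=4
t=1: X=4, d=8 → hold, X_2=4
t=2: X=4, d=3 → birth, X_3=5
t=3: X=5, d=3 → birth, X_4=6
t=4: X=6, d=8 → hold, X_5=6
t=5: X=6, d=6 → death, X_6=5
t=6: X=5, d=9 → hold, X_7=5
t=7: X=5, d=2 → birth, X_8=6
t=8: X=6, d=2 → birth, X_9=7

7


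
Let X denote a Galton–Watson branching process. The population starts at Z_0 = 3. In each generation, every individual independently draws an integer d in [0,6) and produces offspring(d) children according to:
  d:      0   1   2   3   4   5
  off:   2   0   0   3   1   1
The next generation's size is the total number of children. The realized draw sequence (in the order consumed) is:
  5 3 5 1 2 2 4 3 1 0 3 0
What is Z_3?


7

gen 0: Z_0=3, draws=[5, 3, 5], offspring=[1, 3, 1], Z_1=5
gen 1: Z_1=5, draws=[1, 2, 2, 4, 3], offspring=[0, 0, 0, 1, 3], Z_2=4
gen 2: Z_2=4, draws=[1, 0, 3, 0], offspring=[0, 2, 3, 2], Z_3=7


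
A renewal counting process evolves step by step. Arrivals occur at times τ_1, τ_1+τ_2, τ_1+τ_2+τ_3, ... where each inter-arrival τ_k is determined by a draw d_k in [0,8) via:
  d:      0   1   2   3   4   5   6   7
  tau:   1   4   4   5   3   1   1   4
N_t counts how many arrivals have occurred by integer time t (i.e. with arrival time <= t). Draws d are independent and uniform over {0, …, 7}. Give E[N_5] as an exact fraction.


54011/32768

Inter-arrival values over d=0..7: [1, 4, 4, 5, 3, 1, 1, 4]
Each d has probability 1/8, so the pmf of τ is: f(1) = 3/8, f(3) = 1/8, f(4) = 3/8, f(5) = 1/8
Renewal equation for m(n) = E[N_n]: condition on τ_1 = k (if k <= n, one arrival plus a fresh copy on the remaining n−k steps): m(n) = F(n) + Σ_{k<=n} f(k)·m(n−k), where F(n) = P(τ <= n) and m(0) = 0
m(1) = F(1) = 3/8
m(2) = F(2) + f(1)·m(1) = 3/8 + 3/8·3/8 = 33/64
m(3) = F(3) + f(1)·m(2) = 1/2 + 3/8·33/64 = 355/512
m(4) = F(4) + f(1)·m(3) + f(3)·m(1) = 7/8 + 3/8·355/512 + 1/8·3/8 = 4841/4096
m(5) = F(5) + f(1)·m(4) + f(3)·m(2) + f(4)·m(1) = 1 + 3/8·4841/4096 + 1/8·33/64 + 3/8·3/8 = 54011/32768
E[N_5] = m(5) = 54011/32768


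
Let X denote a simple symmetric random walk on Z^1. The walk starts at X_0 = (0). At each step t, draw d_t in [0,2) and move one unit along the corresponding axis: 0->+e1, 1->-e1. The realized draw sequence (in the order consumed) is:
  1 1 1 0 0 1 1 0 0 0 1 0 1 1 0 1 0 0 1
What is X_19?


t=0: X=(0), d=1 → -e1, X_1=(-1)
t=1: X=(-1), d=1 → -e1, X_2=(-2)
t=2: X=(-2), d=1 → -e1, X_3=(-3)
t=3: X=(-3), d=0 → +e1, X_4=(-2)
t=4: X=(-2), d=0 → +e1, X_5=(-1)
t=5: X=(-1), d=1 → -e1, X_6=(-2)
t=6: X=(-2), d=1 → -e1, X_7=(-3)
t=7: X=(-3), d=0 → +e1, X_8=(-2)
t=8: X=(-2), d=0 → +e1, X_9=(-1)
t=9: X=(-1), d=0 → +e1, X_10=(0)
t=10: X=(0), d=1 → -e1, X_11=(-1)
t=11: X=(-1), d=0 → +e1, X_12=(0)
t=12: X=(0), d=1 → -e1, X_13=(-1)
t=13: X=(-1), d=1 → -e1, X_14=(-2)
t=14: X=(-2), d=0 → +e1, X_15=(-1)
t=15: X=(-1), d=1 → -e1, X_16=(-2)
t=16: X=(-2), d=0 → +e1, X_17=(-1)
t=17: X=(-1), d=0 → +e1, X_18=(0)
t=18: X=(0), d=1 → -e1, X_19=(-1)

(-1)


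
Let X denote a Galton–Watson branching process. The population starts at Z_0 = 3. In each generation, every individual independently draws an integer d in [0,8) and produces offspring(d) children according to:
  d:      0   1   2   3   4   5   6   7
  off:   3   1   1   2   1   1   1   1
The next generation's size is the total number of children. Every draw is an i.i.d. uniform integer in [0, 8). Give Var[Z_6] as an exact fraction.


Outcome values over d=0..7: [3, 1, 1, 2, 1, 1, 1, 1]
Σy = 11, Σy² = 19, M = 8
μ = 11/8 = 11/8,  σ² = 19/8 − (11/8)² = 31/64
V_0 = 0, E_0 = 3
V_1 = 31/64·E_0 + (11/8)²·V_0 = 93/64;  E_1 = 33/8
V_2 = 31/64·E_1 + (11/8)²·V_1 = 19437/4096;  E_2 = 363/64
V_3 = 31/64·E_2 + (11/8)²·V_2 = 3072069/262144;  E_3 = 3993/512
V_4 = 31/64·E_3 + (11/8)²·V_3 = 435097245/16777216;  E_4 = 43923/4096
V_5 = 31/64·E_4 + (11/8)²·V_4 = 58223933493/1073741824;  E_5 = 483153/32768
V_6 = 31/64·E_5 + (11/8)²·V_5 = 7535886635277/68719476736;  E_6 = 5314683/262144

7535886635277/68719476736


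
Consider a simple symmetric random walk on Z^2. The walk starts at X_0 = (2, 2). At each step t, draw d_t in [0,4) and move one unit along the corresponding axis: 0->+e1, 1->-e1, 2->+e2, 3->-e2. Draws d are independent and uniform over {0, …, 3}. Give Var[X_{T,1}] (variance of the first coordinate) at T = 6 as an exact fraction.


Outcome values over d=0..3: [1, -1, 0, 0]
Σy = 0, Σy² = 2, M = 4
μ = 0/4 = 0,  σ² = 2/4 − (0)² = 1/2
Independent increments: Var[X_6] = 6·σ² = 6·(1/2) = 3

3


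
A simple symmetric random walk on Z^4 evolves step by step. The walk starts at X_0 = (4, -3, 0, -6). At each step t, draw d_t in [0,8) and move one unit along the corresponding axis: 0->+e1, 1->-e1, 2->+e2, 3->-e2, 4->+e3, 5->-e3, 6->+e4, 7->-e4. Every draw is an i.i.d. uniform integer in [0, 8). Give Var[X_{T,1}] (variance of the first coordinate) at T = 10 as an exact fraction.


Outcome values over d=0..7: [1, -1, 0, 0, 0, 0, 0, 0]
Σy = 0, Σy² = 2, M = 8
μ = 0/8 = 0,  σ² = 2/8 − (0)² = 1/4
Independent increments: Var[X_10] = 10·σ² = 10·(1/4) = 5/2

5/2


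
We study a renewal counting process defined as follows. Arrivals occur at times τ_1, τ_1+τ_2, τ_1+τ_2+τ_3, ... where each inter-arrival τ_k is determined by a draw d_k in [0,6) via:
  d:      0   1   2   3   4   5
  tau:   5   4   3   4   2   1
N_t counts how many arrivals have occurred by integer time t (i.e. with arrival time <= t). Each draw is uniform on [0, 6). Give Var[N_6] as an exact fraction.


Inter-arrival values over d=0..5: [5, 4, 3, 4, 2, 1]
Each d has probability 1/6, so the pmf of τ is: f(1) = 1/6, f(2) = 1/6, f(3) = 1/6, f(4) = 1/3, f(5) = 1/6
Let p_n(j) = P(N_n = j), with p_0 = [1]. Condition on τ_1: p_n(0) = P(τ > n), and for j >= 1, p_n(j) = Σ_{k<=n} f(k)·p_{n−k}(j−1)
p_1 = [5/6, 1/6]  (j = 0..1)
p_2 = [2/3, 11/36, 1/36]  (j = 0..2)
p_3 = [1/2, 5/12, 17/216, 1/216]  (j = 0..3)
p_4 = [1/6, 2/3, 4/27, 23/1296, 1/1296]  (j = 0..4)
p_5 = [0, 2/3, 31/108, 55/1296, 29/7776, 1/7776]  (j = 0..5)
p_6 = [0, 17/36, 91/216, 41/432, 7/648, 35/46656, 1/46656]  (j = 0..6)
E[N_6] = Σ j·p_6(j) = 76825/46656;  E[N_6²] = Σ j²·p_6(j) = 149483/46656
Var[N_6] = 149483/46656 − (76825/46656)² = 1072198223/2176782336

1072198223/2176782336


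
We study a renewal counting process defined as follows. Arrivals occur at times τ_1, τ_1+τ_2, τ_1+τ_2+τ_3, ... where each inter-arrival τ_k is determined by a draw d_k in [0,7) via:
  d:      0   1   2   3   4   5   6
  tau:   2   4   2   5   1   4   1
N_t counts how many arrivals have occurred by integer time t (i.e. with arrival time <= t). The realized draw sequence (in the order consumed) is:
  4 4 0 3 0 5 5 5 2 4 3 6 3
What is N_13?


5

draw d_1=4: τ_1=1, arrival time A_1=1
draw d_2=4: τ_2=1, arrival time A_2=2
draw d_3=0: τ_3=2, arrival time A_3=4
draw d_4=3: τ_4=5, arrival time A_4=9
draw d_5=0: τ_5=2, arrival time A_5=11
draw d_6=5: τ_6=4, arrival time A_6=15
draw d_7=5: τ_7=4, arrival time A_7=19
draw d_8=5: τ_8=4, arrival time A_8=23
draw d_9=2: τ_9=2, arrival time A_9=25
draw d_10=4: τ_10=1, arrival time A_10=26
draw d_11=3: τ_11=5, arrival time A_11=31
draw d_12=6: τ_12=1, arrival time A_12=32
draw d_13=3: τ_13=5, arrival time A_13=37
N_t over t=0..13: 0:0 1:1 2:2 3:2 4:3 5:3 6:3 7:3 8:3 9:4 10:4 11:5 12:5 13:5


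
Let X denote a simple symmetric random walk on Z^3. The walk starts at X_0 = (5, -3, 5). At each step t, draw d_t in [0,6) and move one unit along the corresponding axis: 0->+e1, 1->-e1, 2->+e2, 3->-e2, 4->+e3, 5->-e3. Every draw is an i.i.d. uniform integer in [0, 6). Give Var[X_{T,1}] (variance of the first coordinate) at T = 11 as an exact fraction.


Outcome values over d=0..5: [1, -1, 0, 0, 0, 0]
Σy = 0, Σy² = 2, M = 6
μ = 0/6 = 0,  σ² = 2/6 − (0)² = 1/3
Independent increments: Var[X_11] = 11·σ² = 11·(1/3) = 11/3

11/3


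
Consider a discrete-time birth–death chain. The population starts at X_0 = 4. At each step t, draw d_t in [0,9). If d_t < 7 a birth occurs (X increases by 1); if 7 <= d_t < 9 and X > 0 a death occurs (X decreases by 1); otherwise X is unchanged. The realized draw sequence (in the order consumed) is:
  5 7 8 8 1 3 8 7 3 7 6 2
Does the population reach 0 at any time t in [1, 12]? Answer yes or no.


t=0: X=4, d=5 → birth, X_1=5
t=1: X=5, d=7 → death, X_2=4
t=2: X=4, d=8 → death, X_3=3
t=3: X=3, d=8 → death, X_4=2
t=4: X=2, d=1 → birth, X_5=3
t=5: X=3, d=3 → birth, X_6=4
t=6: X=4, d=8 → death, X_7=3
t=7: X=3, d=7 → death, X_8=2
t=8: X=2, d=3 → birth, X_9=3
t=9: X=3, d=7 → death, X_10=2
t=10: X=2, d=6 → birth, X_11=3
t=11: X=3, d=2 → birth, X_12=4

no


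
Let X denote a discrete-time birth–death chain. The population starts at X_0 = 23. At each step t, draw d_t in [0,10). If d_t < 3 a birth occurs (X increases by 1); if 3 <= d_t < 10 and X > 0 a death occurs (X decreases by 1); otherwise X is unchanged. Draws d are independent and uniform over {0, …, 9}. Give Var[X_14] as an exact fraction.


294/25

X can drop by at most 1 per step and X_0 = 23 > T = 14, so X_t >= 23 − t >= 9 > 0 for every t <= 14: the floor at 0 (the 'and X > 0' condition) never binds. Hence X_14 = X_0 + Σ_{t<14} Y_t with i.i.d. increments Y_t = y(d_t) ∈ {+1, −1, 0}.
Outcome values over d=0..9: [1, 1, 1, -1, -1, -1, -1, -1, -1, -1]
Σy = -4, Σy² = 10, M = 10
μ = -4/10 = -2/5,  σ² = 10/10 − (-2/5)² = 21/25
Independent increments: Var[X_14] = 14·σ² = 14·(21/25) = 294/25


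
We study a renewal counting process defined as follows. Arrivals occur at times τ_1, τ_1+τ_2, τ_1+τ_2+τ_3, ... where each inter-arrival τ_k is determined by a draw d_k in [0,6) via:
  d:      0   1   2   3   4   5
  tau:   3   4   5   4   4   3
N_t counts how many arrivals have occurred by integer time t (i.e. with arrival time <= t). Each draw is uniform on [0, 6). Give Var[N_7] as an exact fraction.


Inter-arrival values over d=0..5: [3, 4, 5, 4, 4, 3]
Each d has probability 1/6, so the pmf of τ is: f(3) = 1/3, f(4) = 1/2, f(5) = 1/6
Let p_n(j) = P(N_n = j), with p_0 = [1]. Condition on τ_1: p_n(0) = P(τ > n), and for j >= 1, p_n(j) = Σ_{k<=n} f(k)·p_{n−k}(j−1)
p_1 = [1]  (j = 0)
p_2 = [1]  (j = 0)
p_3 = [2/3, 1/3]  (j = 0..1)
p_4 = [1/6, 5/6]  (j = 0..1)
p_5 = [0, 1]  (j = 0..1)
p_6 = [0, 8/9, 1/9]  (j = 0..2)
p_7 = [0, 5/9, 4/9]  (j = 0..2)
E[N_7] = Σ j·p_7(j) = 13/9;  E[N_7²] = Σ j²·p_7(j) = 7/3
Var[N_7] = 7/3 − (13/9)² = 20/81

20/81


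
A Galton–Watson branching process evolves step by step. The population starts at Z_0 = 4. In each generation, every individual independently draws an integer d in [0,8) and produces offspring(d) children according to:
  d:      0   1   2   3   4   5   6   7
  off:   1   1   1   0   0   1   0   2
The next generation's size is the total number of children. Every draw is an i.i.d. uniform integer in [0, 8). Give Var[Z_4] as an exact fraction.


33075/16384

Outcome values over d=0..7: [1, 1, 1, 0, 0, 1, 0, 2]
Σy = 6, Σy² = 8, M = 8
μ = 6/8 = 3/4,  σ² = 8/8 − (3/4)² = 7/16
V_0 = 0, E_0 = 4
V_1 = 7/16·E_0 + (3/4)²·V_0 = 7/4;  E_1 = 3
V_2 = 7/16·E_1 + (3/4)²·V_1 = 147/64;  E_2 = 9/4
V_3 = 7/16·E_2 + (3/4)²·V_2 = 2331/1024;  E_3 = 27/16
V_4 = 7/16·E_3 + (3/4)²·V_3 = 33075/16384;  E_4 = 81/64


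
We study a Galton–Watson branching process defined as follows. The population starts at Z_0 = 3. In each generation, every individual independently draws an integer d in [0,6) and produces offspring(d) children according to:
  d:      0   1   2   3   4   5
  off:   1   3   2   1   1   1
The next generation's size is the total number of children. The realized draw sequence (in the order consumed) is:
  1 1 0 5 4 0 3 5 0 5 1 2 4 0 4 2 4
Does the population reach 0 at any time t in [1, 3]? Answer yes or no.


gen 0: Z_0=3, draws=[1, 1, 0], offspring=[3, 3, 1], Z_1=7
gen 1: Z_1=7, draws=[5, 4, 0, 3, 5, 0, 5], offspring=[1, 1, 1, 1, 1, 1, 1], Z_2=7
gen 2: Z_2=7, draws=[1, 2, 4, 0, 4, 2, 4], offspring=[3, 2, 1, 1, 1, 2, 1], Z_3=11

no


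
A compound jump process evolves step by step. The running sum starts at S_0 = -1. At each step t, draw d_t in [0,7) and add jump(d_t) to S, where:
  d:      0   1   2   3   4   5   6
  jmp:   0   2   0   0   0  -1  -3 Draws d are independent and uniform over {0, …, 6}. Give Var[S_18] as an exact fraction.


Outcome values over d=0..6: [0, 2, 0, 0, 0, -1, -3]
Σy = -2, Σy² = 14, M = 7
μ = -2/7 = -2/7,  σ² = 14/7 − (-2/7)² = 94/49
Independent increments: Var[S_18] = 18·σ² = 18·(94/49) = 1692/49

1692/49


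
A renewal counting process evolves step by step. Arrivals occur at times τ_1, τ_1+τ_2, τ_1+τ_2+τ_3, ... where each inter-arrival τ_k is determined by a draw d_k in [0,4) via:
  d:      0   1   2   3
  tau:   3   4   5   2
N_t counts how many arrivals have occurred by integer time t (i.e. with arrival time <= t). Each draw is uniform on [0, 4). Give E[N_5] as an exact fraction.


19/16

Inter-arrival values over d=0..3: [3, 4, 5, 2]
Each d has probability 1/4, so the pmf of τ is: f(2) = 1/4, f(3) = 1/4, f(4) = 1/4, f(5) = 1/4
Renewal equation for m(n) = E[N_n]: condition on τ_1 = k (if k <= n, one arrival plus a fresh copy on the remaining n−k steps): m(n) = F(n) + Σ_{k<=n} f(k)·m(n−k), where F(n) = P(τ <= n) and m(0) = 0
m(1) = F(1) = 0
m(2) = F(2) = 1/4
m(3) = F(3) = 1/2
m(4) = F(4) + f(2)·m(2) = 3/4 + 1/4·1/4 = 13/16
m(5) = F(5) + f(2)·m(3) + f(3)·m(2) = 1 + 1/4·1/2 + 1/4·1/4 = 19/16
E[N_5] = m(5) = 19/16


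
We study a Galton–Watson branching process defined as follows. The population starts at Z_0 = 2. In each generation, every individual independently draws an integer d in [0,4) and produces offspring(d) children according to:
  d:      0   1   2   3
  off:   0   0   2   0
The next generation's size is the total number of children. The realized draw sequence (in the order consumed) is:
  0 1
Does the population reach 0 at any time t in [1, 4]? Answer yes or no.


yes

gen 0: Z_0=2, draws=[0, 1], offspring=[0, 0], Z_1=0
gen 1: Z_1=0, draws=[], offspring=[], Z_2=0
gen 2: Z_2=0, draws=[], offspring=[], Z_3=0
gen 3: Z_3=0, draws=[], offspring=[], Z_4=0


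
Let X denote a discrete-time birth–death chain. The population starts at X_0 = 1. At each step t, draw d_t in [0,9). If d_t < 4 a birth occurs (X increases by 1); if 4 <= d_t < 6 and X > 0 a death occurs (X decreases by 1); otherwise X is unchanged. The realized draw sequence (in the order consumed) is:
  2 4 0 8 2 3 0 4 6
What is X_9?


t=0: X=1, d=2 → birth, X_1=2
t=1: X=2, d=4 → death, X_2=1
t=2: X=1, d=0 → birth, X_3=2
t=3: X=2, d=8 → hold, X_4=2
t=4: X=2, d=2 → birth, X_5=3
t=5: X=3, d=3 → birth, X_6=4
t=6: X=4, d=0 → birth, X_7=5
t=7: X=5, d=4 → death, X_8=4
t=8: X=4, d=6 → hold, X_9=4

4


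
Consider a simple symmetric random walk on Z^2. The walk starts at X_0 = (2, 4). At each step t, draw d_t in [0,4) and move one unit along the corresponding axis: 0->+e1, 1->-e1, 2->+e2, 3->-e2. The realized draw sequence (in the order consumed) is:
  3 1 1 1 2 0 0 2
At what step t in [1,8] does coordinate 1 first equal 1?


t=0: X=(2, 4), d=3 → -e2, X_1=(2, 3)
t=1: X=(2, 3), d=1 → -e1, X_2=(1, 3)
t=2: X=(1, 3), d=1 → -e1, X_3=(0, 3)
t=3: X=(0, 3), d=1 → -e1, X_4=(-1, 3)
t=4: X=(-1, 3), d=2 → +e2, X_5=(-1, 4)
t=5: X=(-1, 4), d=0 → +e1, X_6=(0, 4)
t=6: X=(0, 4), d=0 → +e1, X_7=(1, 4)
t=7: X=(1, 4), d=2 → +e2, X_8=(1, 5)

2


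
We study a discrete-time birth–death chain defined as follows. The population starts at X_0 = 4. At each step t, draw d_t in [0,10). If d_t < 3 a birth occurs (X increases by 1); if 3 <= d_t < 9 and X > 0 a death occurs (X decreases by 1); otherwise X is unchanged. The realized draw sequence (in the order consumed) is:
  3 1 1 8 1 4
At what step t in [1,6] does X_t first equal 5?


t=0: X=4, d=3 → death, X_1=3
t=1: X=3, d=1 → birth, X_2=4
t=2: X=4, d=1 → birth, X_3=5
t=3: X=5, d=8 → death, X_4=4
t=4: X=4, d=1 → birth, X_5=5
t=5: X=5, d=4 → death, X_6=4

3


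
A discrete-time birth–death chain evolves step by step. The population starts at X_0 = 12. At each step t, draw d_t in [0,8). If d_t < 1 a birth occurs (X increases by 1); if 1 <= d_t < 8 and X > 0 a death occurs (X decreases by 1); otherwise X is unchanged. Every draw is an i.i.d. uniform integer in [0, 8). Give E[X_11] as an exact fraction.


X can drop by at most 1 per step and X_0 = 12 > T = 11, so X_t >= 12 − t >= 1 > 0 for every t <= 11: the floor at 0 (the 'and X > 0' condition) never binds. Hence X_11 = X_0 + Σ_{t<11} Y_t with i.i.d. increments Y_t = y(d_t) ∈ {+1, −1, 0}.
Outcome values over d=0..7: [1, -1, -1, -1, -1, -1, -1, -1]
Σy = -6, Σy² = 8, M = 8
μ = -6/8 = -3/4,  σ² = 8/8 − (-3/4)² = 7/16
E[X_11] = 12 + 11·(-3/4) = 15/4

15/4


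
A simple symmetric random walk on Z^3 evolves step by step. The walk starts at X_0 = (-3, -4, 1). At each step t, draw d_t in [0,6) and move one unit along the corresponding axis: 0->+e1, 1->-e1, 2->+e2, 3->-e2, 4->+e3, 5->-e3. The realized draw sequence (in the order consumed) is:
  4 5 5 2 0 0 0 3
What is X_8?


t=0: X=(-3, -4, 1), d=4 → +e3, X_1=(-3, -4, 2)
t=1: X=(-3, -4, 2), d=5 → -e3, X_2=(-3, -4, 1)
t=2: X=(-3, -4, 1), d=5 → -e3, X_3=(-3, -4, 0)
t=3: X=(-3, -4, 0), d=2 → +e2, X_4=(-3, -3, 0)
t=4: X=(-3, -3, 0), d=0 → +e1, X_5=(-2, -3, 0)
t=5: X=(-2, -3, 0), d=0 → +e1, X_6=(-1, -3, 0)
t=6: X=(-1, -3, 0), d=0 → +e1, X_7=(0, -3, 0)
t=7: X=(0, -3, 0), d=3 → -e2, X_8=(0, -4, 0)

(0, -4, 0)


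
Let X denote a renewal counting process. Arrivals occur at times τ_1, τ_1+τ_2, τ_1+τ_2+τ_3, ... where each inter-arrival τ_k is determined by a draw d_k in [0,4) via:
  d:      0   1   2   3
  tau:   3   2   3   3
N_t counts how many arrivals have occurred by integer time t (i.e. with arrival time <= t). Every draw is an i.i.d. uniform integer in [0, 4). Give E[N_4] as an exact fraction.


17/16

Inter-arrival values over d=0..3: [3, 2, 3, 3]
Each d has probability 1/4, so the pmf of τ is: f(2) = 1/4, f(3) = 3/4
Renewal equation for m(n) = E[N_n]: condition on τ_1 = k (if k <= n, one arrival plus a fresh copy on the remaining n−k steps): m(n) = F(n) + Σ_{k<=n} f(k)·m(n−k), where F(n) = P(τ <= n) and m(0) = 0
m(1) = F(1) = 0
m(2) = F(2) = 1/4
m(3) = F(3) = 1
m(4) = F(4) + f(2)·m(2) = 1 + 1/4·1/4 = 17/16
E[N_4] = m(4) = 17/16


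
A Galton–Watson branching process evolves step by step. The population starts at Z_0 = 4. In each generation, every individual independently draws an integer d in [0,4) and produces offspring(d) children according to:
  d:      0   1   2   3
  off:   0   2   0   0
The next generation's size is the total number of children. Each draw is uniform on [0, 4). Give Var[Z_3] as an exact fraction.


21/16

Outcome values over d=0..3: [0, 2, 0, 0]
Σy = 2, Σy² = 4, M = 4
μ = 2/4 = 1/2,  σ² = 4/4 − (1/2)² = 3/4
V_0 = 0, E_0 = 4
V_1 = 3/4·E_0 + (1/2)²·V_0 = 3;  E_1 = 2
V_2 = 3/4·E_1 + (1/2)²·V_1 = 9/4;  E_2 = 1
V_3 = 3/4·E_2 + (1/2)²·V_2 = 21/16;  E_3 = 1/2


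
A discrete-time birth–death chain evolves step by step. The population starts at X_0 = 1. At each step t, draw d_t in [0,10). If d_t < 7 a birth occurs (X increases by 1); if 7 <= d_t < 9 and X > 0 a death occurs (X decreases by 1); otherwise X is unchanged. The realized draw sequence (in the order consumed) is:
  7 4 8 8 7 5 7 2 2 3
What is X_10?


t=0: X=1, d=7 → death, X_1=0
t=1: X=0, d=4 → birth, X_2=1
t=2: X=1, d=8 → death, X_3=0
t=3: X=0, d=8 → hold, X_4=0
t=4: X=0, d=7 → hold, X_5=0
t=5: X=0, d=5 → birth, X_6=1
t=6: X=1, d=7 → death, X_7=0
t=7: X=0, d=2 → birth, X_8=1
t=8: X=1, d=2 → birth, X_9=2
t=9: X=2, d=3 → birth, X_10=3

3
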